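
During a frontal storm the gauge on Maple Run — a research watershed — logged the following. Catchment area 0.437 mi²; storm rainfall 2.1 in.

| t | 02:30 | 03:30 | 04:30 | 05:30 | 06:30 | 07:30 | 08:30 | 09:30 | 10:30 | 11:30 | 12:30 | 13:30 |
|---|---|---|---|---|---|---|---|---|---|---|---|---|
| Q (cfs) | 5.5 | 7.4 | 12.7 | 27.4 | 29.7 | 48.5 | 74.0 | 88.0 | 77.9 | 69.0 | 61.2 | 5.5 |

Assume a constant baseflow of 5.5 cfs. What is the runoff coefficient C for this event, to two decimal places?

C ≈ 0.74

ΣQ_DR = 440.8 cfs; V = ΣQ_DR·Δt = 1.587 × 10^6 ft³.
Runoff depth d = V / A = 1.563 in.
C = d / P = 1.563 / 2.1 = 0.74.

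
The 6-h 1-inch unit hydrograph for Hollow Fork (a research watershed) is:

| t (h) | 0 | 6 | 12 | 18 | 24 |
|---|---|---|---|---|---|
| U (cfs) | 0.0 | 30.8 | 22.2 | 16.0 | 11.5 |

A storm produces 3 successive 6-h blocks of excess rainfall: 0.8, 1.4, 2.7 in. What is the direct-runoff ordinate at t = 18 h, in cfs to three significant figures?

Q ≈ 127 cfs

By discrete convolution, Q_j = Σ (P_i / 1 in) · U_{j−i}.
At t = 18 h (j=3): Q = (0.8/1)·16.0 + (1.4/1)·22.2 + (2.7/1)·30.8 = 127 cfs.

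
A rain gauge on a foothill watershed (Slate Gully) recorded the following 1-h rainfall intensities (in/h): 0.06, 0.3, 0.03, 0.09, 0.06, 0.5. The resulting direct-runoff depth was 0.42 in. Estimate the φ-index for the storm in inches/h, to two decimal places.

φ ≈ 0.19 in/h

Only the 2 blocks with intensity above φ contribute runoff: 0.3, 0.5 in/h.
Σ(I−φ)·Δt = d  ⇒  (0.3+0.5 − 2φ)·1 = 0.42
φ = (0.8000 − 0.42/1) / 2 = 0.19 in/h.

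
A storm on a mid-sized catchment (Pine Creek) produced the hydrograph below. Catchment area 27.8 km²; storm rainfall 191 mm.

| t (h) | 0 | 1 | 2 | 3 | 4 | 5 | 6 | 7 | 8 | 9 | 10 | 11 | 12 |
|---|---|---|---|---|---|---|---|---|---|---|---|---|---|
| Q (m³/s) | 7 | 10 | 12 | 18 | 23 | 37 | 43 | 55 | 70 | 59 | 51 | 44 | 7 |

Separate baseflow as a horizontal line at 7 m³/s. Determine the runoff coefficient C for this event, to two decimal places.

ΣQ_DR = 345.0 m³/s; V = ΣQ_DR·Δt = 1.242 × 10^6 m³.
Runoff depth d = V / A = 44.68 mm.
C = d / P = 44.68 / 191 = 0.23.

C ≈ 0.23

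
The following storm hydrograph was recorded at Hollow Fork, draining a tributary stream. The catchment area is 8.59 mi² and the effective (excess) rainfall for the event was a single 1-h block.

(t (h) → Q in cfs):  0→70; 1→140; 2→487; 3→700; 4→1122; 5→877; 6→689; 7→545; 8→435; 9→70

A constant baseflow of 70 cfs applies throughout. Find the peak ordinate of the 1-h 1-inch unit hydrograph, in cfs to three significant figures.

Direct runoff: 0.0, 70.0, 417.0, 630.0, 1052.0, 807.0, 619.0, 475.0, 365.0, 0.0 cfs; ΣQ_DR = 4435 cfs, peak = 1052.0 cfs.
Runoff depth d = ΣQ_DR·Δt / A = 4435 × 3600 / (8.59 mi²) = 0.8000 in.
The 1-inch UH is the DRH scaled by (1 in)/d, so U_p = 1052.0 × 1/0.8000 = 1310 cfs.

U_p ≈ 1310 cfs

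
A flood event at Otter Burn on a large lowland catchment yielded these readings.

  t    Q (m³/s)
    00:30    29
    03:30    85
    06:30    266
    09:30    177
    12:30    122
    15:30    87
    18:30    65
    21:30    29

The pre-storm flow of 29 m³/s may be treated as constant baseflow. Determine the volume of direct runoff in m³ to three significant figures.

V ≈ 6.78 × 10^6 m³

Direct-runoff ordinates (Q − Q_b): 0.0, 56.0, 237.0, 148.0, 93.0, 58.0, 36.0, 0.0 m³/s.
ΣQ_DR = 628.0 m³/s.
With Δt = 3 h = 10800 s, V = ΣQ_DR · Δt = 628.0 × 10800 = 6.78 × 10^6 m³.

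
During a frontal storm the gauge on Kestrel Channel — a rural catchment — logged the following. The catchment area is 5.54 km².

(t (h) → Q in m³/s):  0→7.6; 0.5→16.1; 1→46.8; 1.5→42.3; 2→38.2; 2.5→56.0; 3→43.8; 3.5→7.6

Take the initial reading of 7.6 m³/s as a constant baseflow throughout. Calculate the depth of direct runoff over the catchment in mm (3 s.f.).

d ≈ 64.2 mm

Direct runoff: 0.0, 8.5, 39.2, 34.7, 30.6, 48.4, 36.2, 0.0 m³/s; ΣQ_DR = 197.6 m³/s.
V = ΣQ_DR · Δt = 197.6 × 1800 s = 3.557 × 10^5 m³.
Over A = 5.54 km², depth = V / A = 64.2 mm.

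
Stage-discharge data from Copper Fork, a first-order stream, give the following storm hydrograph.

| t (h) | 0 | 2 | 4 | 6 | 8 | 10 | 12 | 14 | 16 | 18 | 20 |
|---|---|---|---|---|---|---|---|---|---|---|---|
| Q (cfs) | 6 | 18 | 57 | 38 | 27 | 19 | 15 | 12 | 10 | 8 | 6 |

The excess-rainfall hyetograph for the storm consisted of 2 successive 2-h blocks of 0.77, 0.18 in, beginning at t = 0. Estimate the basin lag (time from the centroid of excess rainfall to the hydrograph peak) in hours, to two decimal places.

Centroid of excess rainfall: t_c = Σ P_i·t̄_i / ΣP_i = 1.3789 h (block centres at 1, 3 h).
Hydrograph peak occurs at t = 4 h, so basin lag t_L = 4 − 1.3789 = 2.62 h.

t_L ≈ 2.62 h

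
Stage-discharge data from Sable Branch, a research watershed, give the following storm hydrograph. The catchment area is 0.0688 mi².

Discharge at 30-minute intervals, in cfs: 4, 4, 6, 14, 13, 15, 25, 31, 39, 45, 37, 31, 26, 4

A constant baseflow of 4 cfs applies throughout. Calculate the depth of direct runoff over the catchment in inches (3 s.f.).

d ≈ 2.68 in

Direct runoff: 0.0, 0.0, 2.0, 10.0, 9.0, 11.0, 21.0, 27.0, 35.0, 41.0, 33.0, 27.0, 22.0, 0.0 cfs; ΣQ_DR = 238.0 cfs.
V = ΣQ_DR · Δt = 238.0 × 1800 s = 4.284 × 10^5 ft³.
Over A = 0.0688 mi², depth = V / A = 2.68 in.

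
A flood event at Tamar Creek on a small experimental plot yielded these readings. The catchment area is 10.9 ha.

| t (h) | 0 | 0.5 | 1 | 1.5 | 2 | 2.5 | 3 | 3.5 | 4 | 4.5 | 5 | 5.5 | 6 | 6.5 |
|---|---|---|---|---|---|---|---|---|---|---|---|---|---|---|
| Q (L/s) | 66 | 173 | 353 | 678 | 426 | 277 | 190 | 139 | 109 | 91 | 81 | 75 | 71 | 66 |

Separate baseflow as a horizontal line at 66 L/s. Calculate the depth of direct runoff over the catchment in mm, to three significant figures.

Direct runoff: 0.0, 107.0, 287.0, 612.0, 360.0, 211.0, 124.0, 73.0, 43.0, 25.0, 15.0, 9.0, 5.0, 0.0 L/s; ΣQ_DR = 1871 L/s.
V = ΣQ_DR · Δt = 1871 × 1800 s = 3.368 × 10^6 L.
Over A = 10.9 ha, depth = V / A = 30.9 mm.

d ≈ 30.9 mm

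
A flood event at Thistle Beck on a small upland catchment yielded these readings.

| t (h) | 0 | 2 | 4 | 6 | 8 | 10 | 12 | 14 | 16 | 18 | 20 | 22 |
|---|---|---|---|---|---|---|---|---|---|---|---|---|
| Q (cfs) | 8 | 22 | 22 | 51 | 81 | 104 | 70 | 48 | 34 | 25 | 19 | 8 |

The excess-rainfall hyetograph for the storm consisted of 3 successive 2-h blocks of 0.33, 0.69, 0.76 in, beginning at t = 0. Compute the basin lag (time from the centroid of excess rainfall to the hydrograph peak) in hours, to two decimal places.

Centroid of excess rainfall: t_c = Σ P_i·t̄_i / ΣP_i = 3.4831 h (block centres at 1, 3, 5 h).
Hydrograph peak occurs at t = 10 h, so basin lag t_L = 10 − 3.4831 = 6.52 h.

t_L ≈ 6.52 h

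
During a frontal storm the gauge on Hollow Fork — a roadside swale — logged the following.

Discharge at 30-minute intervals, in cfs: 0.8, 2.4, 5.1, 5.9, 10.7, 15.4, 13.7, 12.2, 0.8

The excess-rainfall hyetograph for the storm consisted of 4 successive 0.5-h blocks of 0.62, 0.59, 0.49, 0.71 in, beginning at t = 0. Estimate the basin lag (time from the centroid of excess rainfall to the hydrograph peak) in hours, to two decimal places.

t_L ≈ 1.48 h

Centroid of excess rainfall: t_c = Σ P_i·t̄_i / ΣP_i = 1.0176 h (block centres at 0.25, 0.75, 1.25, 1.75 h).
Hydrograph peak occurs at t = 2.5 h, so basin lag t_L = 2.5 − 1.0176 = 1.48 h.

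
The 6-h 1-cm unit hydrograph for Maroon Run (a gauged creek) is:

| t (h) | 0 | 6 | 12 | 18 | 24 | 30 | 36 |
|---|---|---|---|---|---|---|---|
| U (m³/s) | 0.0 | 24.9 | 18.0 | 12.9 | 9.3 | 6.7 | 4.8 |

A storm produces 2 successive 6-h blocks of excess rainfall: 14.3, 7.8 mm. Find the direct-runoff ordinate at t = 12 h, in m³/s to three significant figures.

Q ≈ 45.2 m³/s

By discrete convolution, Q_j = Σ (P_i / 10 mm) · U_{j−i}.
At t = 12 h (j=2): Q = (14.3/10)·18.0 + (7.8/10)·24.9 = 45.2 m³/s.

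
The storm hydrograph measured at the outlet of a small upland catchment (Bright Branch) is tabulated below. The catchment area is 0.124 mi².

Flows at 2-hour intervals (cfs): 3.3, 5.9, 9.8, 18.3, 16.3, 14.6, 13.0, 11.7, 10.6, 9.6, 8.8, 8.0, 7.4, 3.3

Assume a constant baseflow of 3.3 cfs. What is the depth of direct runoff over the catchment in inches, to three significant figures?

Direct runoff: 0.0, 2.6, 6.5, 15.0, 13.0, 11.3, 9.7, 8.4, 7.3, 6.3, 5.5, 4.7, 4.1, 0.0 cfs; ΣQ_DR = 94.40 cfs.
V = ΣQ_DR · Δt = 94.40 × 7200 s = 6.797 × 10^5 ft³.
Over A = 0.124 mi², depth = V / A = 2.36 in.

d ≈ 2.36 in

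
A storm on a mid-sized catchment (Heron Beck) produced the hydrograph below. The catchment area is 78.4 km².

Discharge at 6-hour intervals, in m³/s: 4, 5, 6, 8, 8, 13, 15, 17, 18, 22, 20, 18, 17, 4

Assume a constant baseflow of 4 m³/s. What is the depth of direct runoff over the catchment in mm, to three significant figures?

Direct runoff: 0.0, 1.0, 2.0, 4.0, 4.0, 9.0, 11.0, 13.0, 14.0, 18.0, 16.0, 14.0, 13.0, 0.0 m³/s; ΣQ_DR = 119.0 m³/s.
V = ΣQ_DR · Δt = 119.0 × 21600 s = 2.570 × 10^6 m³.
Over A = 78.4 km², depth = V / A = 32.8 mm.

d ≈ 32.8 mm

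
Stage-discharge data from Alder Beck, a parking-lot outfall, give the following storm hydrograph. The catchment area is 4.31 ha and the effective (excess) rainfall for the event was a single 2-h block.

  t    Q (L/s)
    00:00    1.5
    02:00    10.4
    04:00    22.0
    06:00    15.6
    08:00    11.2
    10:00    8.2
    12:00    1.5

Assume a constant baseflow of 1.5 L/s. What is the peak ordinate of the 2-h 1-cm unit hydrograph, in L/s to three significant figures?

Direct runoff: 0.0, 8.9, 20.5, 14.1, 9.7, 6.7, 0.0 L/s; ΣQ_DR = 59.90 L/s, peak = 20.5 L/s.
Runoff depth d = ΣQ_DR·Δt / A = 59.90 × 7200 / (4.31 ha) = 10.01 mm.
The 1-cm UH is the DRH scaled by (10 mm)/d, so U_p = 20.5 × 10/10.01 = 20.5 L/s.

U_p ≈ 20.5 L/s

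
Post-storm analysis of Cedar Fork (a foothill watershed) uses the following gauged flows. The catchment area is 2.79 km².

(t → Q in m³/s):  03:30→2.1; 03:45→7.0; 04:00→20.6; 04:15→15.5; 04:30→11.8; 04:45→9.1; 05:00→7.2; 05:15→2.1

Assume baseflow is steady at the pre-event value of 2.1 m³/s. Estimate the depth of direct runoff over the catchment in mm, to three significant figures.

d ≈ 18.9 mm

Direct runoff: 0.0, 4.9, 18.5, 13.4, 9.7, 7.0, 5.1, 0.0 m³/s; ΣQ_DR = 58.60 m³/s.
V = ΣQ_DR · Δt = 58.60 × 900 s = 52740 m³.
Over A = 2.79 km², depth = V / A = 18.9 mm.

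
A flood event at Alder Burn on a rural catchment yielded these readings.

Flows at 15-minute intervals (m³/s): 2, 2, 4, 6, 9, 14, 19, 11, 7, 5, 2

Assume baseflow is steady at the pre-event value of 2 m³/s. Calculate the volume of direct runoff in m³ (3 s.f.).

Direct-runoff ordinates (Q − Q_b): 0.0, 0.0, 2.0, 4.0, 7.0, 12.0, 17.0, 9.0, 5.0, 3.0, 0.0 m³/s.
ΣQ_DR = 59.00 m³/s.
With Δt = 0.25 h = 900 s, V = ΣQ_DR · Δt = 59.00 × 900 = 53100 m³.

V ≈ 53100 m³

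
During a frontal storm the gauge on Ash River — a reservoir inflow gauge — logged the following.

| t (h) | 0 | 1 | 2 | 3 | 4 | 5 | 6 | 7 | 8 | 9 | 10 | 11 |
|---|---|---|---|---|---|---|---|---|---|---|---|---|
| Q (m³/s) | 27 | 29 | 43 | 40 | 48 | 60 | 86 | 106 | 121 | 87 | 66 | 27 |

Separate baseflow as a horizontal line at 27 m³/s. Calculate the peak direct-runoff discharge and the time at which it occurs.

Q_p = 94.0 m³/s at t = 8 h

Subtracting baseflow gives direct-runoff ordinates: 0.0, 2.0, 16.0, 13.0, 21.0, 33.0, 59.0, 79.0, 94.0, 60.0, 39.0, 0.0 m³/s.
The maximum is 94.0 m³/s, occurring at the reading for t = 8 h.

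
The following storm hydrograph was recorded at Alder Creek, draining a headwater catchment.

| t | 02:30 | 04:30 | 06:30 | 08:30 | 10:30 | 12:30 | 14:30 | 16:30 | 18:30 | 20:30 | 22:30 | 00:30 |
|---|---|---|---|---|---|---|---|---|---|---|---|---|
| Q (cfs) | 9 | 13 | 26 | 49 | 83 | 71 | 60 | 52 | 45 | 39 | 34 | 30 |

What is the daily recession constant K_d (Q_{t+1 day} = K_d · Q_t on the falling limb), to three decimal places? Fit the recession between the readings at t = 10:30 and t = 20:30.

K_d ≈ 0.163

Between t = 10:30 and t = 20:30 the flow falls from 83 to 39 cfs over 5×2 h = 10 h.
Per-interval ratio K = (39/83)^(1/5) = 0.8598; K_d = K^(24/2) = 0.163.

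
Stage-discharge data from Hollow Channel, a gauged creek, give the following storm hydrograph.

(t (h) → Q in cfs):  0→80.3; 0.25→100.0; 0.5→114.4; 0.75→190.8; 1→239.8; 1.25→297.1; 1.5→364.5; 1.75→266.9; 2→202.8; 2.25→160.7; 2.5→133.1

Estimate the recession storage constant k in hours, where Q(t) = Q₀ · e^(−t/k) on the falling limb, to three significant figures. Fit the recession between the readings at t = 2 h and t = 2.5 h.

k ≈ 1.19 h

On the falling limb, Q drops from 202.8 to 133.1 cfs between t = 2 h and t = 2.5 h (Δt = 0.5 h).
k = −Δt / ln(Q₂/Q₁) = −0.5 / ln(133.1/202.8) = 1.19 h.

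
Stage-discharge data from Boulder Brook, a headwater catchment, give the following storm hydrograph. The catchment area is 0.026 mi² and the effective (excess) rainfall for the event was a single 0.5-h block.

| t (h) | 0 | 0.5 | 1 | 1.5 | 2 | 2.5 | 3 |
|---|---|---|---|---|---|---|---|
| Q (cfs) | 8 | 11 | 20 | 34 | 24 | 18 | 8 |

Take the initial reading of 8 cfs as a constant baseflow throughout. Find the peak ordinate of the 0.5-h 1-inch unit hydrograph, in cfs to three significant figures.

U_p ≈ 13.0 cfs

Direct runoff: 0.0, 3.0, 12.0, 26.0, 16.0, 10.0, 0.0 cfs; ΣQ_DR = 67.00 cfs, peak = 26.0 cfs.
Runoff depth d = ΣQ_DR·Δt / A = 67.00 × 1800 / (0.026 mi²) = 1.997 in.
The 1-inch UH is the DRH scaled by (1 in)/d, so U_p = 26.0 × 1/1.997 = 13.0 cfs.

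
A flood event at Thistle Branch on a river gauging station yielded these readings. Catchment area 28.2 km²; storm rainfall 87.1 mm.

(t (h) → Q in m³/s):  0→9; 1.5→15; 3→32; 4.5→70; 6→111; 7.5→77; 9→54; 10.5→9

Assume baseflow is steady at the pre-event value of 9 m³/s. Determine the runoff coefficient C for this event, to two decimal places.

ΣQ_DR = 305.0 m³/s; V = ΣQ_DR·Δt = 1.647 × 10^6 m³.
Runoff depth d = V / A = 58.40 mm.
C = d / P = 58.40 / 87.1 = 0.67.

C ≈ 0.67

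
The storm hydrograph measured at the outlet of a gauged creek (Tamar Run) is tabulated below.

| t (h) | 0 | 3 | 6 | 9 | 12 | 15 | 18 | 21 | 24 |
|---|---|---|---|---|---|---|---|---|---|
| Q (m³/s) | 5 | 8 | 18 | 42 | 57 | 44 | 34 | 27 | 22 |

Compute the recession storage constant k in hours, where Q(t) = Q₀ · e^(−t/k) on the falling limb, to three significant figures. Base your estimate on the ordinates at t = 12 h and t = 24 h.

On the falling limb, Q drops from 57 to 22 m³/s between t = 12 h and t = 24 h (Δt = 12 h).
k = −Δt / ln(Q₂/Q₁) = −12 / ln(22/57) = 12.6 h.

k ≈ 12.6 h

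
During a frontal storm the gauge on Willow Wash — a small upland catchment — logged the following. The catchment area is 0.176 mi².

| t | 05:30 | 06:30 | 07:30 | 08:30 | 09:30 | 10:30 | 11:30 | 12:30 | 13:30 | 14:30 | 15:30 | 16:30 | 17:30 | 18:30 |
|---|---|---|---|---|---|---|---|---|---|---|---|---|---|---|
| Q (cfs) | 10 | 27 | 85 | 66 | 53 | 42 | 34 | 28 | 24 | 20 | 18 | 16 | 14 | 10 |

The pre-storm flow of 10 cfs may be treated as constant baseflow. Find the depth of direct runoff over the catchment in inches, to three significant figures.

d ≈ 2.70 in

Direct runoff: 0.0, 17.0, 75.0, 56.0, 43.0, 32.0, 24.0, 18.0, 14.0, 10.0, 8.0, 6.0, 4.0, 0.0 cfs; ΣQ_DR = 307.0 cfs.
V = ΣQ_DR · Δt = 307.0 × 3600 s = 1.105 × 10^6 ft³.
Over A = 0.176 mi², depth = V / A = 2.70 in.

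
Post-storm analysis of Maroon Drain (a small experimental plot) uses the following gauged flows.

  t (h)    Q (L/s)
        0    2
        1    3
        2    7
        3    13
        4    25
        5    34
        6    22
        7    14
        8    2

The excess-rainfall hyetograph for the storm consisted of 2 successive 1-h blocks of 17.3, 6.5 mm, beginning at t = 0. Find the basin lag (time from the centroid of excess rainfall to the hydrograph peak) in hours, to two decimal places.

t_L ≈ 4.23 h

Centroid of excess rainfall: t_c = Σ P_i·t̄_i / ΣP_i = 0.7731 h (block centres at 0.5, 1.5 h).
Hydrograph peak occurs at t = 5 h, so basin lag t_L = 5 − 0.7731 = 4.23 h.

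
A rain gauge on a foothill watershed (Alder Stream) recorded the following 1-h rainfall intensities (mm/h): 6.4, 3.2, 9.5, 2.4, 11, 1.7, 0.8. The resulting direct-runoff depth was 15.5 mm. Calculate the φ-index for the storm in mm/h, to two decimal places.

φ ≈ 3.80 mm/h

Only the 3 blocks with intensity above φ contribute runoff: 6.4, 9.5, 11 mm/h.
Σ(I−φ)·Δt = d  ⇒  (6.4+9.5+11 − 3φ)·1 = 15.5
φ = (26.90 − 15.5/1) / 3 = 3.80 mm/h.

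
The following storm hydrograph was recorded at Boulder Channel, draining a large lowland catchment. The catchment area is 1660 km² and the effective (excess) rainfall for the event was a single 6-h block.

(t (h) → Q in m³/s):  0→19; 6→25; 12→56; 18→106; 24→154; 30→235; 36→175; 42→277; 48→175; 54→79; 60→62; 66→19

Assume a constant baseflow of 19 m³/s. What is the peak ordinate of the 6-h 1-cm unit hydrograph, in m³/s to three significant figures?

U_p ≈ 172 m³/s

Direct runoff: 0.0, 6.0, 37.0, 87.0, 135.0, 216.0, 156.0, 258.0, 156.0, 60.0, 43.0, 0.0 m³/s; ΣQ_DR = 1154 m³/s, peak = 258.0 m³/s.
Runoff depth d = ΣQ_DR·Δt / A = 1154 × 21600 / (1660 km²) = 15.02 mm.
The 1-cm UH is the DRH scaled by (10 mm)/d, so U_p = 258.0 × 10/15.02 = 172 m³/s.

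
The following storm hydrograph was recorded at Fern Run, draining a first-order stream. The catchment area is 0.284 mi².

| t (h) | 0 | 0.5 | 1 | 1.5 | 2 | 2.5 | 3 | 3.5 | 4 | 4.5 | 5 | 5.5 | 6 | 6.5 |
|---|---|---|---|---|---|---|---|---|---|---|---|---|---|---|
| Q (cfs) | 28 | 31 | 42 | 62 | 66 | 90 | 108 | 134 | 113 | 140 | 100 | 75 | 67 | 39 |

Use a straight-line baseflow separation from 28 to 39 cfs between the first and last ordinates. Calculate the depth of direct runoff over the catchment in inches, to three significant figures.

Direct runoff: 0.00, 2.15, 12.31, 31.46, 34.62, 57.77, 74.92, 100.08, 78.23, 104.38, 63.54, 37.69, 28.85, 0.00 cfs; ΣQ_DR = 626.0 cfs.
V = ΣQ_DR · Δt = 626.0 × 1800 s = 1.127 × 10^6 ft³.
Over A = 0.284 mi², depth = V / A = 1.71 in.

d ≈ 1.71 in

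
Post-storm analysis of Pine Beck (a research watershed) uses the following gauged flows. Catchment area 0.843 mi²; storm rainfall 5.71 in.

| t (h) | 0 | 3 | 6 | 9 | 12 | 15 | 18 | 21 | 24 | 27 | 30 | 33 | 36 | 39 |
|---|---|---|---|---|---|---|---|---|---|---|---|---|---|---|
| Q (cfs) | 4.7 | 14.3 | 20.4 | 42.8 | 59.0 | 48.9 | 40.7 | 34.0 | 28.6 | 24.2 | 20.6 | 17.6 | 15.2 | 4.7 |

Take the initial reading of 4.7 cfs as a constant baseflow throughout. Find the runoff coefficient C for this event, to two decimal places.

ΣQ_DR = 309.9 cfs; V = ΣQ_DR·Δt = 3.347 × 10^6 ft³.
Runoff depth d = V / A = 1.709 in.
C = d / P = 1.709 / 5.71 = 0.30.

C ≈ 0.30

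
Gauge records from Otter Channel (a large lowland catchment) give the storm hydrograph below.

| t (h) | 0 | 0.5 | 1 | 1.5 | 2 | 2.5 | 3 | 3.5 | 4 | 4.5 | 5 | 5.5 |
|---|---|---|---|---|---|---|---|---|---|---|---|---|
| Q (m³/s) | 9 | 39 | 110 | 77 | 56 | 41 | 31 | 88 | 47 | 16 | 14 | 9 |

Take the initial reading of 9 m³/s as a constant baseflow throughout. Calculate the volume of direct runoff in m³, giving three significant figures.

V ≈ 7.72 × 10^5 m³

Direct-runoff ordinates (Q − Q_b): 0.0, 30.0, 101.0, 68.0, 47.0, 32.0, 22.0, 79.0, 38.0, 7.0, 5.0, 0.0 m³/s.
ΣQ_DR = 429.0 m³/s.
With Δt = 0.5 h = 1800 s, V = ΣQ_DR · Δt = 429.0 × 1800 = 7.72 × 10^5 m³.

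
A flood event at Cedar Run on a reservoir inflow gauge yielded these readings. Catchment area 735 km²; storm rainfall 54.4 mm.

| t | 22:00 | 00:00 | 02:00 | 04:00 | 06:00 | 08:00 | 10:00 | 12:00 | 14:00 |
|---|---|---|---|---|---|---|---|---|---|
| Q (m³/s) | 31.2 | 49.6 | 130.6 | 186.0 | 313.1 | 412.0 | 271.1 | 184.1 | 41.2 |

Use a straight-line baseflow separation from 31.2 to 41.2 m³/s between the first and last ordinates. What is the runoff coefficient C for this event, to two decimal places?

C ≈ 0.23

ΣQ_DR = 1293 m³/s; V = ΣQ_DR·Δt = 9.310 × 10^6 m³.
Runoff depth d = V / A = 12.67 mm.
C = d / P = 12.67 / 54.4 = 0.23.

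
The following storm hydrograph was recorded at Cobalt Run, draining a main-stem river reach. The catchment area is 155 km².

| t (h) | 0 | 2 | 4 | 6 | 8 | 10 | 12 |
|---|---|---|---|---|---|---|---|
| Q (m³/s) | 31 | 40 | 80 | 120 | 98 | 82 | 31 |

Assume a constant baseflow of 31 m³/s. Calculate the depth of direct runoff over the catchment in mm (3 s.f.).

Direct runoff: 0.0, 9.0, 49.0, 89.0, 67.0, 51.0, 0.0 m³/s; ΣQ_DR = 265.0 m³/s.
V = ΣQ_DR · Δt = 265.0 × 7200 s = 1.908 × 10^6 m³.
Over A = 155 km², depth = V / A = 12.3 mm.

d ≈ 12.3 mm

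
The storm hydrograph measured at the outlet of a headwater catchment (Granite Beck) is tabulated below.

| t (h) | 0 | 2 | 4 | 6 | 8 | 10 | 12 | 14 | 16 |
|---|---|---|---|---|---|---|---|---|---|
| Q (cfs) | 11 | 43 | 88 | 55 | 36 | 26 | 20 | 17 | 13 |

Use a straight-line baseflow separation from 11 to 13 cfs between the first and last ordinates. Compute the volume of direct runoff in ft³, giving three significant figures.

Direct-runoff ordinates (Q − Q_b): 0.00, 31.75, 76.50, 43.25, 24.00, 13.75, 7.50, 4.25, 0.00 cfs.
ΣQ_DR = 201.0 cfs.
With Δt = 2 h = 7200 s, V = ΣQ_DR · Δt = 201.0 × 7200 = 1.45 × 10^6 ft³.

V ≈ 1.45 × 10^6 ft³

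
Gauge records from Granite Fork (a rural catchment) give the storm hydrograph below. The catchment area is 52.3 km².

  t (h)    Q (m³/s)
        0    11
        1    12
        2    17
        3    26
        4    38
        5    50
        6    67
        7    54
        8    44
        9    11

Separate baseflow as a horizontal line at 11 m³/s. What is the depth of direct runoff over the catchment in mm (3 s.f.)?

Direct runoff: 0.0, 1.0, 6.0, 15.0, 27.0, 39.0, 56.0, 43.0, 33.0, 0.0 m³/s; ΣQ_DR = 220.0 m³/s.
V = ΣQ_DR · Δt = 220.0 × 3600 s = 7.920 × 10^5 m³.
Over A = 52.3 km², depth = V / A = 15.1 mm.

d ≈ 15.1 mm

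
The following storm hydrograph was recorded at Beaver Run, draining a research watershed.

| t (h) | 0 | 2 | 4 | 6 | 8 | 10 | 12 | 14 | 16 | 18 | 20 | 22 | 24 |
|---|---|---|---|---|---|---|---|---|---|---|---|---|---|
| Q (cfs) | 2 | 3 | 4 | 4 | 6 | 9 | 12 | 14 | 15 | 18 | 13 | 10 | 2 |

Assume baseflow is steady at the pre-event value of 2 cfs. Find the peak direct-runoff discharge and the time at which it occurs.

Q_p = 16.0 cfs at t = 18 h

Subtracting baseflow gives direct-runoff ordinates: 0.0, 1.0, 2.0, 2.0, 4.0, 7.0, 10.0, 12.0, 13.0, 16.0, 11.0, 8.0, 0.0 cfs.
The maximum is 16.0 cfs, occurring at the reading for t = 18 h.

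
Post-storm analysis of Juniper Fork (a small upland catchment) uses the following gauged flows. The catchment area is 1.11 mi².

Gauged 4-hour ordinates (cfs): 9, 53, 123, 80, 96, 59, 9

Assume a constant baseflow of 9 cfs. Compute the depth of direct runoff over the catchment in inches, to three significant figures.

d ≈ 2.04 in

Direct runoff: 0.0, 44.0, 114.0, 71.0, 87.0, 50.0, 0.0 cfs; ΣQ_DR = 366.0 cfs.
V = ΣQ_DR · Δt = 366.0 × 14400 s = 5.270 × 10^6 ft³.
Over A = 1.11 mi², depth = V / A = 2.04 in.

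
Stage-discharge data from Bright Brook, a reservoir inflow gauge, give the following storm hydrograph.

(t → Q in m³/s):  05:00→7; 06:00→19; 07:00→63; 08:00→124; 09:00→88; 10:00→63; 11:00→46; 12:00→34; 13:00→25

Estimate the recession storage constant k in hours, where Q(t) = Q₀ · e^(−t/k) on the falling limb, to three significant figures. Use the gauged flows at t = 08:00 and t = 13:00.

k ≈ 3.12 h

On the falling limb, Q drops from 124 to 25 m³/s between t = 08:00 and t = 13:00 (Δt = 5 h).
k = −Δt / ln(Q₂/Q₁) = −5 / ln(25/124) = 3.12 h.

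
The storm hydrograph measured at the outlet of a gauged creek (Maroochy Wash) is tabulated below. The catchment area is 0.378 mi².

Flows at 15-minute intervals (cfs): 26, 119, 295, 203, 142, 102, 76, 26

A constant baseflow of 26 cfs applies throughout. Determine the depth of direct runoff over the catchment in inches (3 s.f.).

d ≈ 0.800 in

Direct runoff: 0.0, 93.0, 269.0, 177.0, 116.0, 76.0, 50.0, 0.0 cfs; ΣQ_DR = 781.0 cfs.
V = ΣQ_DR · Δt = 781.0 × 900 s = 7.029 × 10^5 ft³.
Over A = 0.378 mi², depth = V / A = 0.800 in.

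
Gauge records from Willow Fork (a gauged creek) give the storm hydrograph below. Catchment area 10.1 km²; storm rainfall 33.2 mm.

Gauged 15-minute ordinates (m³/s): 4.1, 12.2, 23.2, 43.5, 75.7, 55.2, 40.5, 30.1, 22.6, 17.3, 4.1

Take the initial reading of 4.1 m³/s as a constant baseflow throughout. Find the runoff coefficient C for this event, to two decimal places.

ΣQ_DR = 283.4 m³/s; V = ΣQ_DR·Δt = 2.551 × 10^5 m³.
Runoff depth d = V / A = 25.25 mm.
C = d / P = 25.25 / 33.2 = 0.76.

C ≈ 0.76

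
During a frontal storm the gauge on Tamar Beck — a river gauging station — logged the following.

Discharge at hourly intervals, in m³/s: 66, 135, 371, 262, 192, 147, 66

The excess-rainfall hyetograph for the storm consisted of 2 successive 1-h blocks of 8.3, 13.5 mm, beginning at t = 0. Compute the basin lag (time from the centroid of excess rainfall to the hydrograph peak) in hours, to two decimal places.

t_L ≈ 0.88 h

Centroid of excess rainfall: t_c = Σ P_i·t̄_i / ΣP_i = 1.1193 h (block centres at 0.5, 1.5 h).
Hydrograph peak occurs at t = 2 h, so basin lag t_L = 2 − 1.1193 = 0.88 h.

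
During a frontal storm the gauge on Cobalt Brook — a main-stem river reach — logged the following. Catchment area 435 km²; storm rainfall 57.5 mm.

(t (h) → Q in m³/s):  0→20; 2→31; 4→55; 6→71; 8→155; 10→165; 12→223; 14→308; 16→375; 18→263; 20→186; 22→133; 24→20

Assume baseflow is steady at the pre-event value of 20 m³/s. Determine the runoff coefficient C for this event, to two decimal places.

C ≈ 0.50

ΣQ_DR = 1745 m³/s; V = ΣQ_DR·Δt = 1.256 × 10^7 m³.
Runoff depth d = V / A = 28.88 mm.
C = d / P = 28.88 / 57.5 = 0.50.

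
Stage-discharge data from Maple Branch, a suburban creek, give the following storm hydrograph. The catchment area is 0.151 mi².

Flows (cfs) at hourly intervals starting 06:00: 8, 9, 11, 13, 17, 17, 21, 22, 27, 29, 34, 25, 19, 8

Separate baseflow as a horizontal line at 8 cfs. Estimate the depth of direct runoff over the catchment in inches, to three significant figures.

d ≈ 1.52 in

Direct runoff: 0.0, 1.0, 3.0, 5.0, 9.0, 9.0, 13.0, 14.0, 19.0, 21.0, 26.0, 17.0, 11.0, 0.0 cfs; ΣQ_DR = 148.0 cfs.
V = ΣQ_DR · Δt = 148.0 × 3600 s = 5.328 × 10^5 ft³.
Over A = 0.151 mi², depth = V / A = 1.52 in.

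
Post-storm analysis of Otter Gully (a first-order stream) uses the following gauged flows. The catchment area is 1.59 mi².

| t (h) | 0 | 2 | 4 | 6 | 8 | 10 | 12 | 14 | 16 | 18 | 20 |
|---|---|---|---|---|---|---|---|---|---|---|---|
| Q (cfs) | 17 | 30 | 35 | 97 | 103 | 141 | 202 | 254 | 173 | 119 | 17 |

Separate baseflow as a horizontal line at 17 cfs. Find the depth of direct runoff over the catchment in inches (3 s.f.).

Direct runoff: 0.0, 13.0, 18.0, 80.0, 86.0, 124.0, 185.0, 237.0, 156.0, 102.0, 0.0 cfs; ΣQ_DR = 1001 cfs.
V = ΣQ_DR · Δt = 1001 × 7200 s = 7.207 × 10^6 ft³.
Over A = 1.59 mi², depth = V / A = 1.95 in.

d ≈ 1.95 in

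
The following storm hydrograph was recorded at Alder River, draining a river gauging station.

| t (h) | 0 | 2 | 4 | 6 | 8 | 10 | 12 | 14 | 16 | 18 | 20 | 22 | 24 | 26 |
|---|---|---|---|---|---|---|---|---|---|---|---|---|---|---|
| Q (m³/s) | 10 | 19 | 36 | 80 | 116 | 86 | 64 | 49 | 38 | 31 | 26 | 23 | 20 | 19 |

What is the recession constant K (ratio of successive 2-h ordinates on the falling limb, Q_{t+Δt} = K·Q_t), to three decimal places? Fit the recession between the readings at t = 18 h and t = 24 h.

Using the recession-limb readings at t = 18 h and t = 24 h: Q falls from 31 to 20 m³/s over 3 intervals.
K = (Q₂/Q₁)^(1/3) = (20/31)^(1/3) = 0.864.

K ≈ 0.864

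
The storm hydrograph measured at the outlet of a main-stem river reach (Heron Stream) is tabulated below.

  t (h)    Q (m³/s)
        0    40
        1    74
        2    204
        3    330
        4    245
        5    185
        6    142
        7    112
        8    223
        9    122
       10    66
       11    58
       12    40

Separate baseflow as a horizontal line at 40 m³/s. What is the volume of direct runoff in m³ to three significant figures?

Direct-runoff ordinates (Q − Q_b): 0.0, 34.0, 164.0, 290.0, 205.0, 145.0, 102.0, 72.0, 183.0, 82.0, 26.0, 18.0, 0.0 m³/s.
ΣQ_DR = 1321 m³/s.
With Δt = 1 h = 3600 s, V = ΣQ_DR · Δt = 1321 × 3600 = 4.76 × 10^6 m³.

V ≈ 4.76 × 10^6 m³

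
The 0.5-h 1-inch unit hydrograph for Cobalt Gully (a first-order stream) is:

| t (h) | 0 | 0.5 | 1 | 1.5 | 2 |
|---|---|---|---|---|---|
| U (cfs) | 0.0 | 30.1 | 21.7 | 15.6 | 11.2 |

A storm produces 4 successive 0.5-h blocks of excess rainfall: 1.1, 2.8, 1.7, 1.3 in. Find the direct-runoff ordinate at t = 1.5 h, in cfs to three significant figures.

By discrete convolution, Q_j = Σ (P_i / 1 in) · U_{j−i}.
At t = 1.5 h (j=3): Q = (1.1/1)·15.6 + (2.8/1)·21.7 + (1.7/1)·30.1 + (1.3/1)·0.0 = 129 cfs.

Q ≈ 129 cfs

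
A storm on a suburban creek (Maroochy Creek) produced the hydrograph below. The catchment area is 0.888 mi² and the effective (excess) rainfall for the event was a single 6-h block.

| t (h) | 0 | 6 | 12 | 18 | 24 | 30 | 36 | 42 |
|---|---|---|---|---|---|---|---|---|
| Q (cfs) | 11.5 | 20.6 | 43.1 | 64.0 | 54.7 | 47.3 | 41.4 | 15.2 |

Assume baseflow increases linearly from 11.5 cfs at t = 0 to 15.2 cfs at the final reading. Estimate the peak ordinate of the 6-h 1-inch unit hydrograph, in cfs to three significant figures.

U_p ≈ 25.5 cfs

Direct runoff: 0.00, 8.57, 30.54, 50.91, 41.09, 33.16, 26.73, 0.00 cfs; ΣQ_DR = 191.0 cfs, peak = 50.91 cfs.
Runoff depth d = ΣQ_DR·Δt / A = 191.0 × 21600 / (0.888 mi²) = 2.000 in.
The 1-inch UH is the DRH scaled by (1 in)/d, so U_p = 50.91 × 1/2.000 = 25.5 cfs.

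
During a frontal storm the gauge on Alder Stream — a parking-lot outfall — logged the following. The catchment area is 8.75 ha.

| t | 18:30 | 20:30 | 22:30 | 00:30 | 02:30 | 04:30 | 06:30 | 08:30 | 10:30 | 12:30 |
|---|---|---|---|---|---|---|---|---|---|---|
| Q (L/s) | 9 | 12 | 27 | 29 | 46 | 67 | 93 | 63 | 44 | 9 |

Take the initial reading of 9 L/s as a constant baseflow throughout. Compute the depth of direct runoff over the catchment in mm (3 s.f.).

d ≈ 25.4 mm

Direct runoff: 0.0, 3.0, 18.0, 20.0, 37.0, 58.0, 84.0, 54.0, 35.0, 0.0 L/s; ΣQ_DR = 309.0 L/s.
V = ΣQ_DR · Δt = 309.0 × 7200 s = 2.225 × 10^6 L.
Over A = 8.75 ha, depth = V / A = 25.4 mm.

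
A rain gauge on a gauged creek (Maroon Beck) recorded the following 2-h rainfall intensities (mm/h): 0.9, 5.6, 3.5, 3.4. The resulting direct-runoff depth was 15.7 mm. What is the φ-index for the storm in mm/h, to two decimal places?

Only the 3 blocks with intensity above φ contribute runoff: 5.6, 3.5, 3.4 mm/h.
Σ(I−φ)·Δt = d  ⇒  (5.6+3.5+3.4 − 3φ)·2 = 15.7
φ = (12.50 − 15.7/2) / 3 = 1.55 mm/h.

φ ≈ 1.55 mm/h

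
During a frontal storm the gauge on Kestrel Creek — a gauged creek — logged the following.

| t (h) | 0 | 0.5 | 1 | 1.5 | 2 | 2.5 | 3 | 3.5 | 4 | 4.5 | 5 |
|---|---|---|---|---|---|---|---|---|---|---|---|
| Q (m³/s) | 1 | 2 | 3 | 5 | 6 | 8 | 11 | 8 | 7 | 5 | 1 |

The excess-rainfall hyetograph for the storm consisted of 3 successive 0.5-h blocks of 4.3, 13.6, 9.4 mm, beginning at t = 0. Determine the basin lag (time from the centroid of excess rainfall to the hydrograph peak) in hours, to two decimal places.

t_L ≈ 2.16 h

Centroid of excess rainfall: t_c = Σ P_i·t̄_i / ΣP_i = 0.8434 h (block centres at 0.25, 0.75, 1.25 h).
Hydrograph peak occurs at t = 3 h, so basin lag t_L = 3 − 0.8434 = 2.16 h.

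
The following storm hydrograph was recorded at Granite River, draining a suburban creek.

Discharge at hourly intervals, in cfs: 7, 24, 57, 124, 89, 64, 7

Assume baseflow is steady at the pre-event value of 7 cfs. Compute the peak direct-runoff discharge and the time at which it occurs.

Subtracting baseflow gives direct-runoff ordinates: 0.0, 17.0, 50.0, 117.0, 82.0, 57.0, 0.0 cfs.
The maximum is 117.0 cfs, occurring at the reading for t = 3 h.

Q_p = 117.0 cfs at t = 3 h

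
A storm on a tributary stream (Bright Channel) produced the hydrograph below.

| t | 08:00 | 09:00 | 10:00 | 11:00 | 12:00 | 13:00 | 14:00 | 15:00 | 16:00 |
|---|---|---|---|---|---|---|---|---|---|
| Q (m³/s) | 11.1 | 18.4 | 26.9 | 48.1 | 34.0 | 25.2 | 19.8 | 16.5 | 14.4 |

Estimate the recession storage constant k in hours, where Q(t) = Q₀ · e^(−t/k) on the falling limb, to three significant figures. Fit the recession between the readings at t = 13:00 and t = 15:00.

On the falling limb, Q drops from 25.2 to 16.5 m³/s between t = 13:00 and t = 15:00 (Δt = 2 h).
k = −Δt / ln(Q₂/Q₁) = −2 / ln(16.5/25.2) = 4.72 h.

k ≈ 4.72 h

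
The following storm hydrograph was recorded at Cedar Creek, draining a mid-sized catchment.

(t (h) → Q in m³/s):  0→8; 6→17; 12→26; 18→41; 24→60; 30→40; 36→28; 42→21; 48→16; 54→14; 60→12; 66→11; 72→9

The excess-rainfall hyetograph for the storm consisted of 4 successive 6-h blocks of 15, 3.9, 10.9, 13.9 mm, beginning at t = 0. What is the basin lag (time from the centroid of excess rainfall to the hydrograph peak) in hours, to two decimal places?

Centroid of excess rainfall: t_c = Σ P_i·t̄_i / ΣP_i = 12.2540 h (block centres at 3, 9, 15, 21 h).
Hydrograph peak occurs at t = 24 h, so basin lag t_L = 24 − 12.2540 = 11.75 h.

t_L ≈ 11.75 h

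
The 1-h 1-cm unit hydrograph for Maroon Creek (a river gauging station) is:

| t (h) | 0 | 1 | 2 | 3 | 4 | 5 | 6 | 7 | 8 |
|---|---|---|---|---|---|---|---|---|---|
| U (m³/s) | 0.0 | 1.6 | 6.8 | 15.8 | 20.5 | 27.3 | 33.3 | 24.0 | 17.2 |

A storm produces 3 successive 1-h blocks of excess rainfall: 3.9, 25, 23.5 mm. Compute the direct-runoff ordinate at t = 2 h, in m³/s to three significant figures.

By discrete convolution, Q_j = Σ (P_i / 10 mm) · U_{j−i}.
At t = 2 h (j=2): Q = (3.9/10)·6.8 + (25/10)·1.6 + (23.5/10)·0.0 = 6.65 m³/s.

Q ≈ 6.65 m³/s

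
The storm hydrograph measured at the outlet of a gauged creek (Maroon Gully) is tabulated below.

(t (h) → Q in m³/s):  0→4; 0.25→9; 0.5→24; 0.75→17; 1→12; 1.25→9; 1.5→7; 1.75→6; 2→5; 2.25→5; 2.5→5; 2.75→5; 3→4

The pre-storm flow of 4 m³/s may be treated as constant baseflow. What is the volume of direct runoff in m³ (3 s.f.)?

Direct-runoff ordinates (Q − Q_b): 0.0, 5.0, 20.0, 13.0, 8.0, 5.0, 3.0, 2.0, 1.0, 1.0, 1.0, 1.0, 0.0 m³/s.
ΣQ_DR = 60.00 m³/s.
With Δt = 0.25 h = 900 s, V = ΣQ_DR · Δt = 60.00 × 900 = 54000 m³.

V ≈ 54000 m³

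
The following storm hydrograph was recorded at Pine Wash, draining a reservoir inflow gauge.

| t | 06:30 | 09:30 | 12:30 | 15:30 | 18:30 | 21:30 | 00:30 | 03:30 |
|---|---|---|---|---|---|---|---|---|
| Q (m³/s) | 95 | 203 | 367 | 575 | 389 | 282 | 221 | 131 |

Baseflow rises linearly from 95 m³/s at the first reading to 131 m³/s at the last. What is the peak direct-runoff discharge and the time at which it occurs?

Q_p = 464.57 m³/s at t = 15:30

Subtracting baseflow gives direct-runoff ordinates: 0.00, 102.86, 261.71, 464.57, 273.43, 161.29, 95.14, 0.00 m³/s.
The maximum is 464.57 m³/s, occurring at the reading for t = 15:30.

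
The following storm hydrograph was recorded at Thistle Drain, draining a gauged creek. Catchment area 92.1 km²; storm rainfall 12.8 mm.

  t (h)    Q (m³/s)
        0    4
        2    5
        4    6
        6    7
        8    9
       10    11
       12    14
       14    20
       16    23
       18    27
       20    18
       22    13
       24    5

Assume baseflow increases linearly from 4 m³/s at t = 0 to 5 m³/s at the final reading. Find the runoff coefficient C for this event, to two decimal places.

C ≈ 0.63

ΣQ_DR = 103.5 m³/s; V = ΣQ_DR·Δt = 7.452 × 10^5 m³.
Runoff depth d = V / A = 8.091 mm.
C = d / P = 8.091 / 12.8 = 0.63.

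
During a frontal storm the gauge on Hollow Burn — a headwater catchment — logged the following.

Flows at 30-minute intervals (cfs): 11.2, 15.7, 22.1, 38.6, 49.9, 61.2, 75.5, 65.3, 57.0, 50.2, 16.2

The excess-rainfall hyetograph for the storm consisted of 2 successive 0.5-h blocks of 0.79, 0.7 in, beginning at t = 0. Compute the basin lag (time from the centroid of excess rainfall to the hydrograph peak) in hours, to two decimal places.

Centroid of excess rainfall: t_c = Σ P_i·t̄_i / ΣP_i = 0.4849 h (block centres at 0.25, 0.75 h).
Hydrograph peak occurs at t = 3 h, so basin lag t_L = 3 − 0.4849 = 2.52 h.

t_L ≈ 2.52 h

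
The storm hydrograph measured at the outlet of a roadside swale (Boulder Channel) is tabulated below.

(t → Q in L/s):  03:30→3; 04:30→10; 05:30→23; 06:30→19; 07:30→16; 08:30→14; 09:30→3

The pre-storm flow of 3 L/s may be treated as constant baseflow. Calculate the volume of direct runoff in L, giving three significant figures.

V ≈ 2.41 × 10^5 L

Direct-runoff ordinates (Q − Q_b): 0.0, 7.0, 20.0, 16.0, 13.0, 11.0, 0.0 L/s.
ΣQ_DR = 67.00 L/s.
With Δt = 1 h = 3600 s, V = ΣQ_DR · Δt = 67.00 × 3600 = 2.41 × 10^5 L.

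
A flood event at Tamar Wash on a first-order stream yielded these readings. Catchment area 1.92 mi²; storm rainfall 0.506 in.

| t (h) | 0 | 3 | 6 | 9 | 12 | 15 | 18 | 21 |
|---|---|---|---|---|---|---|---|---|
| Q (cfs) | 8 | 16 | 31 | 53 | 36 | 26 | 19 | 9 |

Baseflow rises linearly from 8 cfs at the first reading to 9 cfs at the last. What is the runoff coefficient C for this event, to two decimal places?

ΣQ_DR = 130.0 cfs; V = ΣQ_DR·Δt = 1.404 × 10^6 ft³.
Runoff depth d = V / A = 0.3148 in.
C = d / P = 0.3148 / 0.506 = 0.62.

C ≈ 0.62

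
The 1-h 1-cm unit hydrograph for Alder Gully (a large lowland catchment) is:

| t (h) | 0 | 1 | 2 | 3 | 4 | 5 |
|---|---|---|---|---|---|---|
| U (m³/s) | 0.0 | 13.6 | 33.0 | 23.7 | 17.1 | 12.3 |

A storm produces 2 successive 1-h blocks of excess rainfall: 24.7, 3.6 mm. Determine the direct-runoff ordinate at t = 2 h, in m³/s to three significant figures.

Q ≈ 86.4 m³/s

By discrete convolution, Q_j = Σ (P_i / 10 mm) · U_{j−i}.
At t = 2 h (j=2): Q = (24.7/10)·33.0 + (3.6/10)·13.6 = 86.4 m³/s.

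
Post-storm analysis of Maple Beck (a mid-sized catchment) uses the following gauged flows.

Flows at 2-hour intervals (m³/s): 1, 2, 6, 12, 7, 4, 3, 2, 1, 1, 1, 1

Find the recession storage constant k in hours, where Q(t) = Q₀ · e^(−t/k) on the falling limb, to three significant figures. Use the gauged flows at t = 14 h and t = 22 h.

k ≈ 11.5 h

On the falling limb, Q drops from 2 to 1 m³/s between t = 14 h and t = 22 h (Δt = 8 h).
k = −Δt / ln(Q₂/Q₁) = −8 / ln(1/2) = 11.5 h.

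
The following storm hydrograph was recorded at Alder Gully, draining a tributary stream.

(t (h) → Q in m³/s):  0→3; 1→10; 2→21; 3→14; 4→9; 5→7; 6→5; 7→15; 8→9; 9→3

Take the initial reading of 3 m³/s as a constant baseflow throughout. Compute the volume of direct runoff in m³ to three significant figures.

V ≈ 2.38 × 10^5 m³

Direct-runoff ordinates (Q − Q_b): 0.0, 7.0, 18.0, 11.0, 6.0, 4.0, 2.0, 12.0, 6.0, 0.0 m³/s.
ΣQ_DR = 66.00 m³/s.
With Δt = 1 h = 3600 s, V = ΣQ_DR · Δt = 66.00 × 3600 = 2.38 × 10^5 m³.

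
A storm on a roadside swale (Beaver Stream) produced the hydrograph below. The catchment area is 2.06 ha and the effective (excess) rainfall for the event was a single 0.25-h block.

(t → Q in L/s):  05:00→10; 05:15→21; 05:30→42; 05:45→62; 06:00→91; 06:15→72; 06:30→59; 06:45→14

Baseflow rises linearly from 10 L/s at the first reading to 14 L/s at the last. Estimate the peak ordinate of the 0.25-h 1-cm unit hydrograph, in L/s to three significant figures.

U_p ≈ 65.5 L/s

Direct runoff: 0.00, 10.43, 30.86, 50.29, 78.71, 59.14, 45.57, 0.00 L/s; ΣQ_DR = 275.0 L/s, peak = 78.71 L/s.
Runoff depth d = ΣQ_DR·Δt / A = 275.0 × 900 / (2.06 ha) = 12.01 mm.
The 1-cm UH is the DRH scaled by (10 mm)/d, so U_p = 78.71 × 10/12.01 = 65.5 L/s.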